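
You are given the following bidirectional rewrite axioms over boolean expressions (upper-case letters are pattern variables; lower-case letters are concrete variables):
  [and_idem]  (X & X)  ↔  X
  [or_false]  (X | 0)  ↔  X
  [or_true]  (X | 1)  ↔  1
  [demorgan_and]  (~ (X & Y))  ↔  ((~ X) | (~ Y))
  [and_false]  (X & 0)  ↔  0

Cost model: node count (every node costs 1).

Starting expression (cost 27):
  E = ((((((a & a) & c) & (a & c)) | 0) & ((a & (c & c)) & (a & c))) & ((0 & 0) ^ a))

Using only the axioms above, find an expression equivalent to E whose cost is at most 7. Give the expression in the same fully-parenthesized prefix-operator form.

((a & c) & (0 ^ a))   [cost 7]

1. [and_idem →] (a & a)  →  a;  E = (((((a & c) & (a & c)) | 0) & ((a & (c & c)) & (a & c))) & ((0 & 0) ^ a))
2. [or_false →] (((a & c) & (a & c)) | 0)  →  ((a & c) & (a & c));  E = ((((a & c) & (a & c)) & ((a & (c & c)) & (a & c))) & ((0 & 0) ^ a))
3. [and_idem →] (c & c)  →  c;  E = ((((a & c) & (a & c)) & ((a & c) & (a & c))) & ((0 & 0) ^ a))
4. [and_idem →] ((a & c) & (a & c))  →  (a & c);  E = (((a & c) & ((a & c) & (a & c))) & ((0 & 0) ^ a))
5. [and_idem →] ((a & c) & (a & c))  →  (a & c);  E = (((a & c) & (a & c)) & ((0 & 0) ^ a))
6. [and_false →] (0 & 0)  →  0;  E = (((a & c) & (a & c)) & (0 ^ a))
7. [and_idem →] ((a & c) & (a & c))  →  (a & c);  cost 7 ≤ 7, done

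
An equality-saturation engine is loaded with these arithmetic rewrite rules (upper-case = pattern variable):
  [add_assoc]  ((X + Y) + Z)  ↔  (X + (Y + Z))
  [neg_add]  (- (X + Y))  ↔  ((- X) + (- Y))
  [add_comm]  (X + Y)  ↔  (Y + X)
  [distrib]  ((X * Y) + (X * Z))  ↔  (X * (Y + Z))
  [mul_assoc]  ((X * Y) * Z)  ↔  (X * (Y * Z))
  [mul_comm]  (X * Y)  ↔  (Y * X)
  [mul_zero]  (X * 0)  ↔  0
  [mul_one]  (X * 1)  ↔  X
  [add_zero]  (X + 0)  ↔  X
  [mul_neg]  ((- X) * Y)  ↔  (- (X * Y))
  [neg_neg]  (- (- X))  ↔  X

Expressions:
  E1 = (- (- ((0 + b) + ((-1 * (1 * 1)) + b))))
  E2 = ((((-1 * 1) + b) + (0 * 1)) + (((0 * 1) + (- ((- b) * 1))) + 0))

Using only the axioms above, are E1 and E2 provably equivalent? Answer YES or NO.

YES

step 1: mul_one (→) rewrites (1 * 1) into 1, now (- (- ((0 + b) + ((-1 * 1) + b))))
step 2: neg_neg (→) rewrites (- (- ((0 + b) + ((-1 * 1) + b)))) into ((0 + b) + ((-1 * 1) + b))
step 3: mul_one (→) rewrites (-1 * 1) into -1, now ((0 + b) + (-1 + b))
step 4: neg_neg (←) rewrites b into (- (- b)), now ((0 + (- (- b))) + (-1 + b))
step 5: add_comm (→) rewrites ((0 + (- (- b))) + (-1 + b)) into ((-1 + b) + (0 + (- (- b))))
step 6: mul_one (←) rewrites (- b) into ((- b) * 1), now ((-1 + b) + (0 + (- ((- b) * 1))))
step 7: mul_one (←) rewrites 0 into (0 * 1), now ((-1 + b) + ((0 * 1) + (- ((- b) * 1))))
step 8: add_zero (←) rewrites (-1 + b) into ((-1 + b) + 0), now (((-1 + b) + 0) + ((0 * 1) + (- ((- b) * 1))))
step 9: mul_one (←) rewrites -1 into (-1 * 1), now ((((-1 * 1) + b) + 0) + ((0 * 1) + (- ((- b) * 1))))
step 10: mul_one (←) rewrites 0 into (0 * 1), now ((((-1 * 1) + b) + (0 * 1)) + ((0 * 1) + (- ((- b) * 1))))
step 11: add_zero (←) rewrites ((0 * 1) + (- ((- b) * 1))) into (((0 * 1) + (- ((- b) * 1))) + 0), which is E2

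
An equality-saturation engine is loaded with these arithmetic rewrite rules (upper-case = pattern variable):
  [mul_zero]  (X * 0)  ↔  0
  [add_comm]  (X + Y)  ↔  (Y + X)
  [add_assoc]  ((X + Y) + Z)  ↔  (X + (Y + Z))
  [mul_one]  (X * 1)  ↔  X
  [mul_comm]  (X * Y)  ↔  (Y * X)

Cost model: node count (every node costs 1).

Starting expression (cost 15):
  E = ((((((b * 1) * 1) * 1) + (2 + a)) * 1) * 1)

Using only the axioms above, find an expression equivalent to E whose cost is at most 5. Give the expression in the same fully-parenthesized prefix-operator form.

1. [mul_one →] ((b * 1) * 1)  →  (b * 1);  E = (((((b * 1) * 1) + (2 + a)) * 1) * 1)
2. [mul_one →] (((((b * 1) * 1) + (2 + a)) * 1) * 1)  →  ((((b * 1) * 1) + (2 + a)) * 1)
3. [add_comm →] (((b * 1) * 1) + (2 + a))  →  ((2 + a) + ((b * 1) * 1));  E = (((2 + a) + ((b * 1) * 1)) * 1)
4. [mul_one →] (b * 1)  →  b;  E = (((2 + a) + (b * 1)) * 1)
5. [mul_one →] (((2 + a) + (b * 1)) * 1)  →  ((2 + a) + (b * 1))
6. [mul_one →] (b * 1)  →  b;  cost 5 ≤ 5, done

((2 + a) + b)   [cost 5]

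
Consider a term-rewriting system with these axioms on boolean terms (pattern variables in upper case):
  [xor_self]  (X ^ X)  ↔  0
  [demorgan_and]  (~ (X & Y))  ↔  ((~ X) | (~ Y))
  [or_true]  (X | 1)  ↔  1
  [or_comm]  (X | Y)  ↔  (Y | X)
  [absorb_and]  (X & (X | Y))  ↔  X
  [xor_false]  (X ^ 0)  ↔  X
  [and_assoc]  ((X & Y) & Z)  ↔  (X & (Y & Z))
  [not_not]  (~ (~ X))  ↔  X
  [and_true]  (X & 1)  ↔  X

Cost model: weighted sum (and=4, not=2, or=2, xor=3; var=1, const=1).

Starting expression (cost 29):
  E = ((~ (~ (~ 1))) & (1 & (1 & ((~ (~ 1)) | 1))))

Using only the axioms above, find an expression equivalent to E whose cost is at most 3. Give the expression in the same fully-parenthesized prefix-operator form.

(~ 1)   [cost 3]

step 1: not_not (→) rewrites (~ (~ 1)) into 1, now ((~ (~ (~ 1))) & (1 & (1 & (1 | 1))))
step 2: absorb_and (→) rewrites (1 & (1 | 1)) into 1, now ((~ (~ (~ 1))) & (1 & 1))
step 3: and_true (→) rewrites (1 & 1) into 1, now ((~ (~ (~ 1))) & 1)
step 4: not_not (→) rewrites (~ (~ 1)) into 1, now ((~ 1) & 1)
step 5: and_true (→) rewrites ((~ 1) & 1) into (~ 1), reaching cost 3 (bound 3)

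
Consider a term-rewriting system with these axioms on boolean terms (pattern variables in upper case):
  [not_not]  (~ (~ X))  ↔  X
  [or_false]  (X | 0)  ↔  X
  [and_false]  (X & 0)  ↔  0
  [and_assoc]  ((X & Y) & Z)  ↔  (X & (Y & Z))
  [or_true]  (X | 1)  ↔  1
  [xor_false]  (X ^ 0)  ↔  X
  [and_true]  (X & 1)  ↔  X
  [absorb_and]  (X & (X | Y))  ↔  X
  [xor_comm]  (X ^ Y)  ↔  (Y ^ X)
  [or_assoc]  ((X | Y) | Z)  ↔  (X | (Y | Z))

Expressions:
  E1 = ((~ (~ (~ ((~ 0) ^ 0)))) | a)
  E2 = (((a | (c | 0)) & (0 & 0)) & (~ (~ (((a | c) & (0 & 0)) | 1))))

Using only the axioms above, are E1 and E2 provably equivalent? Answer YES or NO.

NO

All listed rules preserve value, hence provable equivalence implies equal values everywhere; look for a separating assignment.
a=1, c=0 gives E1 ↦ 1, E2 ↦ 0; values differ ⇒ not provably equivalent.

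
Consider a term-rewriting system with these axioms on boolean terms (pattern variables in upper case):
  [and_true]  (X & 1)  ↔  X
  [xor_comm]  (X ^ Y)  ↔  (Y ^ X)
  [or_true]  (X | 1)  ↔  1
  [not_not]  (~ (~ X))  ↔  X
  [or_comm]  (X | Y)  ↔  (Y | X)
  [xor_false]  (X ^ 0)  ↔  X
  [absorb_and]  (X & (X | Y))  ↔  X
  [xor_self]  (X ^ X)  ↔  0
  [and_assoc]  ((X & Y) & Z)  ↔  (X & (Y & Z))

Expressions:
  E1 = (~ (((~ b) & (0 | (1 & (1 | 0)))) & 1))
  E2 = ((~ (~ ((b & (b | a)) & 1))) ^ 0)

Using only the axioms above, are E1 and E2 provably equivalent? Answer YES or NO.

1. [absorb_and →] (1 & (1 | 0))  →  1;  E1 = (~ (((~ b) & (0 | 1)) & 1))
2. [or_true →] (0 | 1)  →  1;  E1 = (~ (((~ b) & 1) & 1))
3. [and_true →] (((~ b) & 1) & 1)  →  ((~ b) & 1);  E1 = (~ ((~ b) & 1))
4. [and_true →] ((~ b) & 1)  →  (~ b);  E1 = (~ (~ b))
5. [absorb_and ←] b  →  (b & (b | a));  E1 = (~ (~ (b & (b | a))))
6. [xor_false ←] (~ (~ (b & (b | a))))  →  ((~ (~ (b & (b | a)))) ^ 0)
7. [and_true ←] (b & (b | a))  →  ((b & (b | a)) & 1);  this is E2

YES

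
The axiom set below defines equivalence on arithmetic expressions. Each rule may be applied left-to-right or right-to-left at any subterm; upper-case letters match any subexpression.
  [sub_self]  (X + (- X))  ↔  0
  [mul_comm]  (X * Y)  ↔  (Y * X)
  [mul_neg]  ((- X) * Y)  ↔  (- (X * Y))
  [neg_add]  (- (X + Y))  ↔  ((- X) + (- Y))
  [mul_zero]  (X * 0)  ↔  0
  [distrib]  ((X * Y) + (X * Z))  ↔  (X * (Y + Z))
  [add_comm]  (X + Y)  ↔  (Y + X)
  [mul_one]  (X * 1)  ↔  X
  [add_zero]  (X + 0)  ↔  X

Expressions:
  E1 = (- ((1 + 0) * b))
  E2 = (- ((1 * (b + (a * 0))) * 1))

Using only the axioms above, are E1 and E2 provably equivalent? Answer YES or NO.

(1) (1 + 0)  =[add_zero →]=  1    ⊢ (- (1 * b))
(2) (1 * b)  =[mul_one ←]=  ((1 * b) * 1)    ⊢ (- ((1 * b) * 1))
(3) b  =[add_zero ←]=  (b + 0)    ⊢ (- ((1 * (b + 0)) * 1))
(4) 0  =[mul_zero ←]=  (a * 0)    ⊢ E2

YES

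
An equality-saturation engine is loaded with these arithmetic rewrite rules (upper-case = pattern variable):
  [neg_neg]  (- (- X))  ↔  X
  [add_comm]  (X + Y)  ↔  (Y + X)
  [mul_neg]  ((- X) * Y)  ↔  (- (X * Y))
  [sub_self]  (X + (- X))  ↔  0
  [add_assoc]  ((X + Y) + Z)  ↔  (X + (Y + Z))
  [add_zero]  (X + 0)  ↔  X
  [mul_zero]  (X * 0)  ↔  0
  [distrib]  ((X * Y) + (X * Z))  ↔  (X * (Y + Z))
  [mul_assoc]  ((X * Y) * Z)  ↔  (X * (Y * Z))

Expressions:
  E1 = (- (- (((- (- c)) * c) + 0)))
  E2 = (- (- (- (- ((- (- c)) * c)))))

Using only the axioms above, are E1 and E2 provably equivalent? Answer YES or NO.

(1) (((- (- c)) * c) + 0)  =[add_zero →]=  ((- (- c)) * c)    ⊢ (- (- ((- (- c)) * c)))
(2) (- (- ((- (- c)) * c)))  =[neg_neg ←]=  (- (- (- (- ((- (- c)) * c)))))    ⊢ E2

YES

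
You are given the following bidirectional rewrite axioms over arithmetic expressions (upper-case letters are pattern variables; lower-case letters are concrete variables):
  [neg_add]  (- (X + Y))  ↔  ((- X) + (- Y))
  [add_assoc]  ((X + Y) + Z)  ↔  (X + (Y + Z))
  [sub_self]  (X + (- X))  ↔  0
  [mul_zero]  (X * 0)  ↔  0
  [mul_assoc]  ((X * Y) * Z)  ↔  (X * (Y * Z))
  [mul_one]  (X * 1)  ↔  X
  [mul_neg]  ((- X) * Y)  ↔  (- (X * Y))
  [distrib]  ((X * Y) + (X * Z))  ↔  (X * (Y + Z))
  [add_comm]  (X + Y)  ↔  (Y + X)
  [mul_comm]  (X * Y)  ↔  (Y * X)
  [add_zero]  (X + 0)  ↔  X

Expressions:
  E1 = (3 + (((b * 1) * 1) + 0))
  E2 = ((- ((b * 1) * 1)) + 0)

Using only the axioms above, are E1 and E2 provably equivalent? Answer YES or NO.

All listed rules preserve value, hence provable equivalence implies equal values everywhere; look for a separating assignment.
b=0 gives E1 ↦ 3, E2 ↦ 0; values differ ⇒ not provably equivalent.

NO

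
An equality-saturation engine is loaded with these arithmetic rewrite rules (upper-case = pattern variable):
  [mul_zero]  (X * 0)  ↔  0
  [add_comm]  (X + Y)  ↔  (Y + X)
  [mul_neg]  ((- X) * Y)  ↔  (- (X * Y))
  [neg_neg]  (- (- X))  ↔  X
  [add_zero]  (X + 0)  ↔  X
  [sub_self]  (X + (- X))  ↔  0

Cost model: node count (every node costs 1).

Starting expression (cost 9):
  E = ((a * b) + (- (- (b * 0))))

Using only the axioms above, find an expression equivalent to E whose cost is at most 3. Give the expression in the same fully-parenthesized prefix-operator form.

(a * b)   [cost 3]

step 1: neg_neg (→) rewrites (- (- (b * 0))) into (b * 0), now ((a * b) + (b * 0))
step 2: mul_zero (→) rewrites (b * 0) into 0, now ((a * b) + 0)
step 3: add_zero (→) rewrites ((a * b) + 0) into (a * b), reaching cost 3 (bound 3)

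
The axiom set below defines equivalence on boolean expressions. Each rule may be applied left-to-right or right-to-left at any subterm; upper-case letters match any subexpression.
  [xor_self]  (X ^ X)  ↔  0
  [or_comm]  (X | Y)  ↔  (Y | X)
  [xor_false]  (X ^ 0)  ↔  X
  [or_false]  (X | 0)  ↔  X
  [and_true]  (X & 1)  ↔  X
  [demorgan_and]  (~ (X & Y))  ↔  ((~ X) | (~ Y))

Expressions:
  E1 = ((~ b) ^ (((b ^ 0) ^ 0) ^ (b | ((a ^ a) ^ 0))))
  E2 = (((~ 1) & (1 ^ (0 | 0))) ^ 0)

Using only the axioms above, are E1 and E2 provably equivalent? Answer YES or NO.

The axioms are sound identities: if E1 ↔* E2 then E1 and E2 evaluate identically under any assignment.
Under a=0, b=0: E1 evaluates to 1, E2 to 0. Distinct ⇒ no rewrite sequence connects them.

NO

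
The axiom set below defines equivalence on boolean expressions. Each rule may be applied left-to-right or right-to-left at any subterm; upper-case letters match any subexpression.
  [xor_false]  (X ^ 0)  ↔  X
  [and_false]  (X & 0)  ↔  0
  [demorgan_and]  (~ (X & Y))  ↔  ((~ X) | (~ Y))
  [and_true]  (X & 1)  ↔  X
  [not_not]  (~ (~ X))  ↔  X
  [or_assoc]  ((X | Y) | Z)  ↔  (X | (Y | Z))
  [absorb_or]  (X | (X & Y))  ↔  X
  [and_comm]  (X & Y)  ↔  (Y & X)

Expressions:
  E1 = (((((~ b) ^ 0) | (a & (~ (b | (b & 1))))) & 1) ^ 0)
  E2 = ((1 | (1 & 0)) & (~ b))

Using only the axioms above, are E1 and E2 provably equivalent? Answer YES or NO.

YES

(1) (b | (b & 1))  =[absorb_or →]=  b    ⊢ (((((~ b) ^ 0) | (a & (~ b))) & 1) ^ 0)
(2) ((((~ b) ^ 0) | (a & (~ b))) & 1)  =[and_true →]=  (((~ b) ^ 0) | (a & (~ b)))    ⊢ ((((~ b) ^ 0) | (a & (~ b))) ^ 0)
(3) (a & (~ b))  =[and_comm →]=  ((~ b) & a)    ⊢ ((((~ b) ^ 0) | ((~ b) & a)) ^ 0)
(4) ((~ b) ^ 0)  =[xor_false →]=  (~ b)    ⊢ (((~ b) | ((~ b) & a)) ^ 0)
(5) ((~ b) | ((~ b) & a))  =[absorb_or →]=  (~ b)    ⊢ ((~ b) ^ 0)
(6) ((~ b) ^ 0)  =[xor_false →]=  (~ b)
(7) (~ b)  =[and_true ←]=  ((~ b) & 1)
(8) ((~ b) & 1)  =[and_comm →]=  (1 & (~ b))
(9) 1  =[absorb_or ←]=  (1 | (1 & 0))    ⊢ E2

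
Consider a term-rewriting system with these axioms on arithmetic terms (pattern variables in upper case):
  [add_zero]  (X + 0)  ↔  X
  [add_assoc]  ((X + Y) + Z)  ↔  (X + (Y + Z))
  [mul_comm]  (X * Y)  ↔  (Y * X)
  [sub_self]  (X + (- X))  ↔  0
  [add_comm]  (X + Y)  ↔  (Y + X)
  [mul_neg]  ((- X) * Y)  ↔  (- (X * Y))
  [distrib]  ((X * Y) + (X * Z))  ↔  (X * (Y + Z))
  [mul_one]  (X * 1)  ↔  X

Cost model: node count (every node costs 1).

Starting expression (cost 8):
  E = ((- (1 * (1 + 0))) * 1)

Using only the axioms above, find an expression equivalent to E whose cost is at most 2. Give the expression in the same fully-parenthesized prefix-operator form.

(- 1)   [cost 2]

1. [add_zero →] (1 + 0)  →  1;  E = ((- (1 * 1)) * 1)
2. [mul_one →] ((- (1 * 1)) * 1)  →  (- (1 * 1))
3. [mul_one →] (1 * 1)  →  1;  cost 2 ≤ 2, done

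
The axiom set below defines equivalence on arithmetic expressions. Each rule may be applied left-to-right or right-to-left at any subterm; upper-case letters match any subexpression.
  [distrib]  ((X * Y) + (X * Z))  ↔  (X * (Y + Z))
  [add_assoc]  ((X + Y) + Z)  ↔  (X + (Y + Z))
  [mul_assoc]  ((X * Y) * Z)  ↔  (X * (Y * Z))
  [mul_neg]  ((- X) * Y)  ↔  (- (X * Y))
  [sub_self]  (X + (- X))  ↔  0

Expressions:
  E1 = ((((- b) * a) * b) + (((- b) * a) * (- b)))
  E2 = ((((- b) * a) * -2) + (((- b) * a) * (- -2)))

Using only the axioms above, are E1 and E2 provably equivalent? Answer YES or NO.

YES

(1) ((((- b) * a) * b) + (((- b) * a) * (- b)))  =[distrib →]=  (((- b) * a) * (b + (- b)))
(2) (b + (- b))  =[sub_self →]=  0    ⊢ (((- b) * a) * 0)
(3) 0  =[sub_self ←]=  (-2 + (- -2))    ⊢ (((- b) * a) * (-2 + (- -2)))
(4) (((- b) * a) * (-2 + (- -2)))  =[distrib ←]=  ((((- b) * a) * -2) + (((- b) * a) * (- -2)))    ⊢ E2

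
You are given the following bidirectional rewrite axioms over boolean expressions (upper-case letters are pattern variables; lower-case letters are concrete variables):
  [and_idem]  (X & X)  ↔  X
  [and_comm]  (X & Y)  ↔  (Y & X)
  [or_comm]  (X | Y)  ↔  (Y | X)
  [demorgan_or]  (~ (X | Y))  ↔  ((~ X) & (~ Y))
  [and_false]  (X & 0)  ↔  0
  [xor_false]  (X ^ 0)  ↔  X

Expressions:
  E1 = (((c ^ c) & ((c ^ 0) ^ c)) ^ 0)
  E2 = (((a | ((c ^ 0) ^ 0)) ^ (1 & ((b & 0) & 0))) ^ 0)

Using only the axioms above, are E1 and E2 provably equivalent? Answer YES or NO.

All listed rules preserve value, hence provable equivalence implies equal values everywhere; look for a separating assignment.
a=0, b=0, c=1 gives E1 ↦ 0, E2 ↦ 1; values differ ⇒ not provably equivalent.

NO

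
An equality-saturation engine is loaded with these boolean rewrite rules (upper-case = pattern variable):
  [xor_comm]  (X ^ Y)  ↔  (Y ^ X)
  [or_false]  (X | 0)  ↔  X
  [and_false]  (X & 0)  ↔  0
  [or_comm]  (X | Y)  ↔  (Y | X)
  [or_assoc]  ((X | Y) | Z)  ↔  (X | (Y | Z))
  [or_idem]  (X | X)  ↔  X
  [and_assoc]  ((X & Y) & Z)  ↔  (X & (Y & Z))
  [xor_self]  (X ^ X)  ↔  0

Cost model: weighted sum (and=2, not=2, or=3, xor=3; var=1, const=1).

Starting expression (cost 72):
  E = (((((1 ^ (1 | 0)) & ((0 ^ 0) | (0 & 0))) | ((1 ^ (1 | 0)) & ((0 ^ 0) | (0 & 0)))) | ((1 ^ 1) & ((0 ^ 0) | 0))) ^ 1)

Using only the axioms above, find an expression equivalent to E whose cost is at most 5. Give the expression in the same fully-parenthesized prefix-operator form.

(0 ^ 1)   [cost 5]

(1) (((1 ^ (1 | 0)) & ((0 ^ 0) | (0 & 0))) | ((1 ^ (1 | 0)) & ((0 ^ 0) | (0 & 0))))  =[or_idem →]=  ((1 ^ (1 | 0)) & ((0 ^ 0) | (0 & 0)))    ⊢ ((((1 ^ (1 | 0)) & ((0 ^ 0) | (0 & 0))) | ((1 ^ 1) & ((0 ^ 0) | 0))) ^ 1)
(2) (0 & 0)  =[and_false →]=  0    ⊢ ((((1 ^ (1 | 0)) & ((0 ^ 0) | 0)) | ((1 ^ 1) & ((0 ^ 0) | 0))) ^ 1)
(3) (1 | 0)  =[or_false →]=  1    ⊢ ((((1 ^ 1) & ((0 ^ 0) | 0)) | ((1 ^ 1) & ((0 ^ 0) | 0))) ^ 1)
(4) (((1 ^ 1) & ((0 ^ 0) | 0)) | ((1 ^ 1) & ((0 ^ 0) | 0)))  =[or_idem →]=  ((1 ^ 1) & ((0 ^ 0) | 0))    ⊢ (((1 ^ 1) & ((0 ^ 0) | 0)) ^ 1)
(5) (0 ^ 0)  =[xor_self →]=  0    ⊢ (((1 ^ 1) & (0 | 0)) ^ 1)
(6) (1 ^ 1)  =[xor_self →]=  0    ⊢ ((0 & (0 | 0)) ^ 1)
(7) (0 | 0)  =[or_false →]=  0    ⊢ ((0 & 0) ^ 1)
(8) (0 & 0)  =[and_false →]=  0    ⊢ cost 5, within 5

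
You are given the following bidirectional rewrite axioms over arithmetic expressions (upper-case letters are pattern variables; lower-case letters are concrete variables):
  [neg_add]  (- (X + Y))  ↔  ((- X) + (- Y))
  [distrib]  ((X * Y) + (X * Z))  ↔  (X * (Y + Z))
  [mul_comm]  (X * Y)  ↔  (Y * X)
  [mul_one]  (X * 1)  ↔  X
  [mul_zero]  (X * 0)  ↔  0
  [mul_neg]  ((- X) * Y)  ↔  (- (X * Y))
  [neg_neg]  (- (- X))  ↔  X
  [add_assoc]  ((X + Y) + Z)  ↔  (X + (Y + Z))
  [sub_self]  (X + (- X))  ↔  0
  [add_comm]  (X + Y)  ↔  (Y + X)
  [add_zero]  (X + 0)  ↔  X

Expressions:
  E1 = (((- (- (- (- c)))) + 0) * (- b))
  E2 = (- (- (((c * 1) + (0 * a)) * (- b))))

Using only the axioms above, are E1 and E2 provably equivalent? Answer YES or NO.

YES

1. [neg_neg →] (- (- (- c)))  →  (- c);  E1 = (((- (- c)) + 0) * (- b))
2. [neg_neg →] (- (- c))  →  c;  E1 = ((c + 0) * (- b))
3. [mul_zero ←] 0  →  (a * 0);  E1 = ((c + (a * 0)) * (- b))
4. [mul_one ←] c  →  (c * 1);  E1 = (((c * 1) + (a * 0)) * (- b))
5. [mul_comm →] (a * 0)  →  (0 * a);  E1 = (((c * 1) + (0 * a)) * (- b))
6. [neg_neg ←] (((c * 1) + (0 * a)) * (- b))  →  (- (- (((c * 1) + (0 * a)) * (- b))));  this is E2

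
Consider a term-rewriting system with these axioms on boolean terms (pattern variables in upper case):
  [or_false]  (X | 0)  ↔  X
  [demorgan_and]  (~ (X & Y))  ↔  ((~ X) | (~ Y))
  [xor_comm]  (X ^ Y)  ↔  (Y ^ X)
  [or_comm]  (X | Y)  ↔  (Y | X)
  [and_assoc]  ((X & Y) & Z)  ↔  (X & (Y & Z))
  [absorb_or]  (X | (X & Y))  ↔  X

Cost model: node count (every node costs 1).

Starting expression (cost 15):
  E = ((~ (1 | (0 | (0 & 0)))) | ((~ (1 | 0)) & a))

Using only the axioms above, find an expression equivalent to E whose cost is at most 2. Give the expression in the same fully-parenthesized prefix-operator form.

(~ 1)   [cost 2]

step 1: absorb_or (→) rewrites (0 | (0 & 0)) into 0, now ((~ (1 | 0)) | ((~ (1 | 0)) & a))
step 2: absorb_or (→) rewrites ((~ (1 | 0)) | ((~ (1 | 0)) & a)) into (~ (1 | 0))
step 3: or_false (→) rewrites (1 | 0) into 1, reaching cost 2 (bound 2)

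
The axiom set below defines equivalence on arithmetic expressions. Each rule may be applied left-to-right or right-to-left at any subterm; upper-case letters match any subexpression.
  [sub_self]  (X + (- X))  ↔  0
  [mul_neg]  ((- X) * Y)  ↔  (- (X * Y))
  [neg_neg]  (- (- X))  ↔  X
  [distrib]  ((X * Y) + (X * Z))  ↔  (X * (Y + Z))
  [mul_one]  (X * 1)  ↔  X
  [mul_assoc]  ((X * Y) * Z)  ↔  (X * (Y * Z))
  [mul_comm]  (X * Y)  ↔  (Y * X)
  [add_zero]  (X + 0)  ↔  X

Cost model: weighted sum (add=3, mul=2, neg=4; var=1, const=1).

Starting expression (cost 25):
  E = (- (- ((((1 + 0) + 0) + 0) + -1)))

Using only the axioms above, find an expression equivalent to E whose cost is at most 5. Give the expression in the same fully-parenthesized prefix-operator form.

(1) (1 + 0)  =[add_zero →]=  1    ⊢ (- (- (((1 + 0) + 0) + -1)))
(2) ((1 + 0) + 0)  =[add_zero →]=  (1 + 0)    ⊢ (- (- ((1 + 0) + -1)))
(3) (- (- ((1 + 0) + -1)))  =[neg_neg →]=  ((1 + 0) + -1)
(4) (1 + 0)  =[add_zero →]=  1    ⊢ cost 5, within 5

(1 + -1)   [cost 5]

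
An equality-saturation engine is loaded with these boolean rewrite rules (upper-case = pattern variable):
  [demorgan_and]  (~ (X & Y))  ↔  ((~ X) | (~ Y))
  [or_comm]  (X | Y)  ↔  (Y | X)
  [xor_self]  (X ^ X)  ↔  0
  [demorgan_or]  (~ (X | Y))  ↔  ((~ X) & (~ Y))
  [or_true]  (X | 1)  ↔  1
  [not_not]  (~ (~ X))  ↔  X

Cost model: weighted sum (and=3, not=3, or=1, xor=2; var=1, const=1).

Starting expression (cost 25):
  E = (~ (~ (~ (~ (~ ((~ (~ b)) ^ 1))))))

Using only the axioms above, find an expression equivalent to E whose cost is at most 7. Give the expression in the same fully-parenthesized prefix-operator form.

(~ (b ^ 1))   [cost 7]

1. [not_not →] (~ (~ (~ ((~ (~ b)) ^ 1))))  →  (~ ((~ (~ b)) ^ 1));  E = (~ (~ (~ ((~ (~ b)) ^ 1))))
2. [not_not →] (~ (~ (~ ((~ (~ b)) ^ 1))))  →  (~ ((~ (~ b)) ^ 1))
3. [not_not →] (~ (~ b))  →  b;  cost 7 ≤ 7, done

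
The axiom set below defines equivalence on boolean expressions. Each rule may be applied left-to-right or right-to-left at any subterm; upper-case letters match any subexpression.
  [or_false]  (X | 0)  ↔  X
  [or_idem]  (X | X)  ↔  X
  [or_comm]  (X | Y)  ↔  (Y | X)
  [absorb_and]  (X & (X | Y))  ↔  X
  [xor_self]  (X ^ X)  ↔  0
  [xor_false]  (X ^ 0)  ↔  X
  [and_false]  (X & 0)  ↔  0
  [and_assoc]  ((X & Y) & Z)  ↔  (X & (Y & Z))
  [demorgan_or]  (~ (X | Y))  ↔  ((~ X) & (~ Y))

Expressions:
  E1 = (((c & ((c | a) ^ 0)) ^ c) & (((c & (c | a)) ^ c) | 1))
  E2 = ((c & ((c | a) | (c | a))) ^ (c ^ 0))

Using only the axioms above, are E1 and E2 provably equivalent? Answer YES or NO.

step 1: xor_false (→) rewrites ((c | a) ^ 0) into (c | a), now (((c & (c | a)) ^ c) & (((c & (c | a)) ^ c) | 1))
step 2: absorb_and (→) rewrites (((c & (c | a)) ^ c) & (((c & (c | a)) ^ c) | 1)) into ((c & (c | a)) ^ c)
step 3: absorb_and (→) rewrites (c & (c | a)) into c, now (c ^ c)
step 4: xor_false (←) rewrites c into (c ^ 0), now (c ^ (c ^ 0))
step 5: absorb_and (←) rewrites c into (c & (c | a)), now ((c & (c | a)) ^ (c ^ 0))
step 6: or_idem (←) rewrites (c | a) into ((c | a) | (c | a)), which is E2

YES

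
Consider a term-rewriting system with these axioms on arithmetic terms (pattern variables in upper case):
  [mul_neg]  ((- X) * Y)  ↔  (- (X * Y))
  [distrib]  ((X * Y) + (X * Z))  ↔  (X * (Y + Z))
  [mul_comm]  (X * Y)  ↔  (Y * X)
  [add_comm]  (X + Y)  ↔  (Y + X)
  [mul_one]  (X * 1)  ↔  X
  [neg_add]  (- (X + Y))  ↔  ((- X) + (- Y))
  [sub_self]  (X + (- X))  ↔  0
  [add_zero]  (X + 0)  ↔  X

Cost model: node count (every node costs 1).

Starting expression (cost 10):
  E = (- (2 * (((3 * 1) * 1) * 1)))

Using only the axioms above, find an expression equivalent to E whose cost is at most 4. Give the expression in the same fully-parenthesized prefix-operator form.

(1) (((3 * 1) * 1) * 1)  =[mul_one →]=  ((3 * 1) * 1)    ⊢ (- (2 * ((3 * 1) * 1)))
(2) (3 * 1)  =[mul_one →]=  3    ⊢ (- (2 * (3 * 1)))
(3) (3 * 1)  =[mul_one →]=  3    ⊢ cost 4, within 4

(- (2 * 3))   [cost 4]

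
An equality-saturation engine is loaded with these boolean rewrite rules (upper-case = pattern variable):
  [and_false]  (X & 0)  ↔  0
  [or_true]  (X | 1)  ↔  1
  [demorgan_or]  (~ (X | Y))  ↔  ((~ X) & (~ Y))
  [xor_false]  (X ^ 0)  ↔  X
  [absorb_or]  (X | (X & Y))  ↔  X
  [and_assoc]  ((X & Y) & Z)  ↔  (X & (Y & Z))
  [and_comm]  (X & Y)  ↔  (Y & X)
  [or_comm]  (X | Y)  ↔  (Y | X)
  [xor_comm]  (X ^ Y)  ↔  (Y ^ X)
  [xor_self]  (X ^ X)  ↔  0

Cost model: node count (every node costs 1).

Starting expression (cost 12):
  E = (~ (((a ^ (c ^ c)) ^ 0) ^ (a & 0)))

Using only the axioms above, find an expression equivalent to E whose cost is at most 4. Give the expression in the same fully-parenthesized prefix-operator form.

(~ (a ^ 0))   [cost 4]

step 1: xor_false (→) rewrites ((a ^ (c ^ c)) ^ 0) into (a ^ (c ^ c)), now (~ ((a ^ (c ^ c)) ^ (a & 0)))
step 2: xor_self (→) rewrites (c ^ c) into 0, now (~ ((a ^ 0) ^ (a & 0)))
step 3: xor_false (→) rewrites (a ^ 0) into a, now (~ (a ^ (a & 0)))
step 4: and_false (→) rewrites (a & 0) into 0, reaching cost 4 (bound 4)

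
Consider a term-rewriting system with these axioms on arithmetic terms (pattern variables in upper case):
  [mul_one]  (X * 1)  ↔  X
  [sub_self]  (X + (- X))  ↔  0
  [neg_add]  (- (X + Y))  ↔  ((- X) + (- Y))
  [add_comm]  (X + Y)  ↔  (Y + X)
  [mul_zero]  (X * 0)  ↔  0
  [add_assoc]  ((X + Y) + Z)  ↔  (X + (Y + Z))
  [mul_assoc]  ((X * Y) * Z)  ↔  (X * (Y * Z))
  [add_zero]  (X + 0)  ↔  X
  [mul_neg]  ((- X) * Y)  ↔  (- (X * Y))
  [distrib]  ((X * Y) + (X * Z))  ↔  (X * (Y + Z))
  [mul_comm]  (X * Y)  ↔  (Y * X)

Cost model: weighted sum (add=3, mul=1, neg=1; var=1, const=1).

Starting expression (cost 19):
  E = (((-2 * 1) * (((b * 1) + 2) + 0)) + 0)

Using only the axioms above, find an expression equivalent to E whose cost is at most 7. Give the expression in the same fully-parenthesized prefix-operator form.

(-2 * (2 + b))   [cost 7]

(1) (b * 1)  =[mul_one →]=  b    ⊢ (((-2 * 1) * ((b + 2) + 0)) + 0)
(2) (-2 * 1)  =[mul_one →]=  -2    ⊢ ((-2 * ((b + 2) + 0)) + 0)
(3) (b + 2)  =[add_comm →]=  (2 + b)    ⊢ ((-2 * ((2 + b) + 0)) + 0)
(4) ((-2 * ((2 + b) + 0)) + 0)  =[add_zero →]=  (-2 * ((2 + b) + 0))
(5) ((2 + b) + 0)  =[add_zero →]=  (2 + b)    ⊢ cost 7, within 7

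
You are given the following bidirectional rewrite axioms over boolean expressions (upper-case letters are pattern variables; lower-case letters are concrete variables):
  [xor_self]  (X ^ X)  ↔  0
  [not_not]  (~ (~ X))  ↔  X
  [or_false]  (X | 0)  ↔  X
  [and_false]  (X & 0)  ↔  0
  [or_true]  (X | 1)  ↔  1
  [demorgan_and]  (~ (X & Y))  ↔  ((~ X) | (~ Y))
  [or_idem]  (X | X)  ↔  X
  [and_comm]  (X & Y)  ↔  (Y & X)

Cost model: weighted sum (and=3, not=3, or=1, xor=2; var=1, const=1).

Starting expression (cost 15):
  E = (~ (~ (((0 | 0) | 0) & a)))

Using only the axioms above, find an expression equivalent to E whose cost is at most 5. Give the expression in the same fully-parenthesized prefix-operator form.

(0 & a)   [cost 5]

1. [not_not →] (~ (~ (((0 | 0) | 0) & a)))  →  (((0 | 0) | 0) & a)
2. [or_false →] ((0 | 0) | 0)  →  (0 | 0);  E = ((0 | 0) & a)
3. [or_false →] (0 | 0)  →  0;  cost 5 ≤ 5, done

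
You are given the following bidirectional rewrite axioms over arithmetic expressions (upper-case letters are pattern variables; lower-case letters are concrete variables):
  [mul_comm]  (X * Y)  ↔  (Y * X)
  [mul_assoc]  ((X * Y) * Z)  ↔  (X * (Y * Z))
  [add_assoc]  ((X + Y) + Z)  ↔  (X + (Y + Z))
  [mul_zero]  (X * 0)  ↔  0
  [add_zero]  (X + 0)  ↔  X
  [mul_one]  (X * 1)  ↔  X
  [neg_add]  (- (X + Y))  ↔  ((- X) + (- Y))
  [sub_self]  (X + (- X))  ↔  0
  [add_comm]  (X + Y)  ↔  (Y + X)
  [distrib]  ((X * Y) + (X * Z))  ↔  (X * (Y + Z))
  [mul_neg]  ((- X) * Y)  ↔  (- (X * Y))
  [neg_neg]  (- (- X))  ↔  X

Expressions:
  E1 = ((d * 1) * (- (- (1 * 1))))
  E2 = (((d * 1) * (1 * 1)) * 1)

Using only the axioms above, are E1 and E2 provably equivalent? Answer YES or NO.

step 1: mul_one (→) rewrites (d * 1) into d, now (d * (- (- (1 * 1))))
step 2: neg_neg (→) rewrites (- (- (1 * 1))) into (1 * 1), now (d * (1 * 1))
step 3: mul_one (←) rewrites d into (d * 1), now ((d * 1) * (1 * 1))
step 4: mul_one (←) rewrites ((d * 1) * (1 * 1)) into (((d * 1) * (1 * 1)) * 1), which is E2

YES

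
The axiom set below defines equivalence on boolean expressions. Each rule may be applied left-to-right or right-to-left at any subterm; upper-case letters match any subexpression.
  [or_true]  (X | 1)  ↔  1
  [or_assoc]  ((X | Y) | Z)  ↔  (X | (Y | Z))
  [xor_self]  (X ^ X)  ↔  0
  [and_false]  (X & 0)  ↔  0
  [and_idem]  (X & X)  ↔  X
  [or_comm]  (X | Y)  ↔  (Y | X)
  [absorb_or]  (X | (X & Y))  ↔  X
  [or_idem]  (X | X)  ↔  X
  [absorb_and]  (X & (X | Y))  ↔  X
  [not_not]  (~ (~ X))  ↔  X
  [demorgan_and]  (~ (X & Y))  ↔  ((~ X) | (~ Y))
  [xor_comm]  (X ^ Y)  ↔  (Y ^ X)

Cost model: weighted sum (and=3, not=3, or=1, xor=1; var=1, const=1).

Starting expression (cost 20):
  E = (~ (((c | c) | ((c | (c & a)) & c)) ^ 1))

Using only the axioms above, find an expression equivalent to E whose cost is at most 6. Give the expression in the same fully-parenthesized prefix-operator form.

step 1: absorb_or (→) rewrites (c | (c & a)) into c, now (~ (((c | c) | (c & c)) ^ 1))
step 2: or_idem (→) rewrites (c | c) into c, now (~ ((c | (c & c)) ^ 1))
step 3: absorb_or (→) rewrites (c | (c & c)) into c, reaching cost 6 (bound 6)

(~ (c ^ 1))   [cost 6]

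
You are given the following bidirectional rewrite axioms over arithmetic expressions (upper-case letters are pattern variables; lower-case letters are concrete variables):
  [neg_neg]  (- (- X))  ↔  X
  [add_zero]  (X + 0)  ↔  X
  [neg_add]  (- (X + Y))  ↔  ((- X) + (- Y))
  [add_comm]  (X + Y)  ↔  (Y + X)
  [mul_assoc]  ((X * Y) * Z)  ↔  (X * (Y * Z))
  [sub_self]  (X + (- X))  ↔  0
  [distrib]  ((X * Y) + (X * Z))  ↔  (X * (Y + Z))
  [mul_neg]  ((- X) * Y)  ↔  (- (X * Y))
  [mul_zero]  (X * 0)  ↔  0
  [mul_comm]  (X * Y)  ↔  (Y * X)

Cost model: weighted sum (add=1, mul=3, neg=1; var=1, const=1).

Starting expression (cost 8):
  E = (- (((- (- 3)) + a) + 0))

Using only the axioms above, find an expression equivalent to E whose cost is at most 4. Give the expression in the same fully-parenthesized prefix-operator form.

(- (3 + a))   [cost 4]

1. [neg_neg →] (- (- 3))  →  3;  E = (- ((3 + a) + 0))
2. [add_zero →] ((3 + a) + 0)  →  (3 + a);  cost 4 ≤ 4, done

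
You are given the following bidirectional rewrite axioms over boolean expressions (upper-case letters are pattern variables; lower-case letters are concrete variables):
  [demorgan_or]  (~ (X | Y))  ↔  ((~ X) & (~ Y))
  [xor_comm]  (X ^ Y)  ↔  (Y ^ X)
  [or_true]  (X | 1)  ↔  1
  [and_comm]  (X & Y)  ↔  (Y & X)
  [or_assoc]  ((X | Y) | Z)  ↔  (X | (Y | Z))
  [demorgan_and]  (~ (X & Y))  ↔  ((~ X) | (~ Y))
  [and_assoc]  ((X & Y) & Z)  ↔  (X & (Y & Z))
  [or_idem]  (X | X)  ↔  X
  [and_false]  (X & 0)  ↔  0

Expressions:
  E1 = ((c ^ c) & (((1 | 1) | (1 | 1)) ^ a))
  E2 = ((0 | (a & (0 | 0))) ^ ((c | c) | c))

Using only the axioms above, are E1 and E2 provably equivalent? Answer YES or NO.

NO

All listed rules preserve value, hence provable equivalence implies equal values everywhere; look for a separating assignment.
a=0, c=1 gives E1 ↦ 0, E2 ↦ 1; values differ ⇒ not provably equivalent.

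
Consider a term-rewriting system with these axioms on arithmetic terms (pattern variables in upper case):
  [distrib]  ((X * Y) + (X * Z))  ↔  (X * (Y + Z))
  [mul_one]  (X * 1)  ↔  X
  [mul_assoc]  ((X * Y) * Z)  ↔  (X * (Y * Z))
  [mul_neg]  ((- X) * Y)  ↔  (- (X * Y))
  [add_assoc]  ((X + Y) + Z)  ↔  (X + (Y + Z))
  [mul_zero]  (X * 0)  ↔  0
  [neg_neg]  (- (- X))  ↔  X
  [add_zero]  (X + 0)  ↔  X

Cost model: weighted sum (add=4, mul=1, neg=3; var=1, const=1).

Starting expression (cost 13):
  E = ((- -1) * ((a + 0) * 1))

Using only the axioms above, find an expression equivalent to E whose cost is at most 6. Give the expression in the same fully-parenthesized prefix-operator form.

(- (-1 * a))   [cost 6]

(1) ((- -1) * ((a + 0) * 1))  =[mul_neg →]=  (- (-1 * ((a + 0) * 1)))
(2) (a + 0)  =[add_zero →]=  a    ⊢ (- (-1 * (a * 1)))
(3) (a * 1)  =[mul_one →]=  a    ⊢ cost 6, within 6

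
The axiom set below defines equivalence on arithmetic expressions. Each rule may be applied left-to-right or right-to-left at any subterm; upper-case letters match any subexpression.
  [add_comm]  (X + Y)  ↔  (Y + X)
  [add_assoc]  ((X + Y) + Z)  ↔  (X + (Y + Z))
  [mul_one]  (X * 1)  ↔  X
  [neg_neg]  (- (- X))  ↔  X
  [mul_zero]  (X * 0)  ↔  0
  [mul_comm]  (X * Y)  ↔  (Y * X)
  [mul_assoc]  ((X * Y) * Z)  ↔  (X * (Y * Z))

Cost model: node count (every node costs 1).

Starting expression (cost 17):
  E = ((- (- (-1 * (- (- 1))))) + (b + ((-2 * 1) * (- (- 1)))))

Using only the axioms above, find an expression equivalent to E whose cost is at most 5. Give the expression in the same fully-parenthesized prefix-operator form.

(-1 + (b + -2))   [cost 5]

1. [neg_neg →] (- (- 1))  →  1;  E = ((- (- (-1 * 1))) + (b + ((-2 * 1) * (- (- 1)))))
2. [mul_one →] (-1 * 1)  →  -1;  E = ((- (- -1)) + (b + ((-2 * 1) * (- (- 1)))))
3. [mul_one →] (-2 * 1)  →  -2;  E = ((- (- -1)) + (b + (-2 * (- (- 1)))))
4. [neg_neg →] (- (- -1))  →  -1;  E = (-1 + (b + (-2 * (- (- 1)))))
5. [neg_neg →] (- (- 1))  →  1;  E = (-1 + (b + (-2 * 1)))
6. [mul_one →] (-2 * 1)  →  -2;  cost 5 ≤ 5, done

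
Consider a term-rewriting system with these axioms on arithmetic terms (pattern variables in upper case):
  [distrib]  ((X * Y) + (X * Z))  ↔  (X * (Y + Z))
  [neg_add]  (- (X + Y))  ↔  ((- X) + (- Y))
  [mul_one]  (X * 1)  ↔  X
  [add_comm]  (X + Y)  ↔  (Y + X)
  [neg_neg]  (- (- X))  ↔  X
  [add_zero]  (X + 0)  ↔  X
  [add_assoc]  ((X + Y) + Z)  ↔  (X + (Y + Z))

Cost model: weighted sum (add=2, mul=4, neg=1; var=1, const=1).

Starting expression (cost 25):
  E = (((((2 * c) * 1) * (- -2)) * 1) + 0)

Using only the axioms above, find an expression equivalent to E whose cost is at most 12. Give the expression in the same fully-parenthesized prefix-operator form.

((2 * c) * (- -2))   [cost 12]

step 1: add_zero (→) rewrites (((((2 * c) * 1) * (- -2)) * 1) + 0) into ((((2 * c) * 1) * (- -2)) * 1)
step 2: mul_one (→) rewrites ((((2 * c) * 1) * (- -2)) * 1) into (((2 * c) * 1) * (- -2))
step 3: mul_one (→) rewrites ((2 * c) * 1) into (2 * c), reaching cost 12 (bound 12)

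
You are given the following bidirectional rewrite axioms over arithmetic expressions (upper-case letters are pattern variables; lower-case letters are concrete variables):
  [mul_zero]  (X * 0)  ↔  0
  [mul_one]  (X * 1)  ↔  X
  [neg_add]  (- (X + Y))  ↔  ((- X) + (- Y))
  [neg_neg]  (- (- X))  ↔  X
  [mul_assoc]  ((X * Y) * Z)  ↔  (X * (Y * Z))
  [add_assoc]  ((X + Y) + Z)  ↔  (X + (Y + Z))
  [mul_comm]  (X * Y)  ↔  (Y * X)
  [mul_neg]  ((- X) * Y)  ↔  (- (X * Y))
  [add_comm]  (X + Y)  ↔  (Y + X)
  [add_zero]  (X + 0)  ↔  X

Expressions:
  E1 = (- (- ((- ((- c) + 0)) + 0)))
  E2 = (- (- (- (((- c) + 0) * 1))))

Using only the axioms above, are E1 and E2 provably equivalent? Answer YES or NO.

(1) ((- ((- c) + 0)) + 0)  =[add_zero →]=  (- ((- c) + 0))    ⊢ (- (- (- ((- c) + 0))))
(2) ((- c) + 0)  =[mul_one ←]=  (((- c) + 0) * 1)    ⊢ E2

YES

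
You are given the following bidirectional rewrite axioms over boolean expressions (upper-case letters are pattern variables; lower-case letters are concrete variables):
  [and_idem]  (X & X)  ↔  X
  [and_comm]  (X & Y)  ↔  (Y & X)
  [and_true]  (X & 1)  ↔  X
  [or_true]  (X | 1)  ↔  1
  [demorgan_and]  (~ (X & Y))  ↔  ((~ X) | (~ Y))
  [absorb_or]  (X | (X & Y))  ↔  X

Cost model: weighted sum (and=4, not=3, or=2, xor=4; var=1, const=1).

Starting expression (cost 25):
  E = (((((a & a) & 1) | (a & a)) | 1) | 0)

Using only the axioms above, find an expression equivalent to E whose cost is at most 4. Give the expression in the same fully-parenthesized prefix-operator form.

1. [and_true →] ((a & a) & 1)  →  (a & a);  E = ((((a & a) | (a & a)) | 1) | 0)
2. [and_idem →] (a & a)  →  a;  E = (((a | (a & a)) | 1) | 0)
3. [absorb_or →] (a | (a & a))  →  a;  E = ((a | 1) | 0)
4. [or_true →] (a | 1)  →  1;  cost 4 ≤ 4, done

(1 | 0)   [cost 4]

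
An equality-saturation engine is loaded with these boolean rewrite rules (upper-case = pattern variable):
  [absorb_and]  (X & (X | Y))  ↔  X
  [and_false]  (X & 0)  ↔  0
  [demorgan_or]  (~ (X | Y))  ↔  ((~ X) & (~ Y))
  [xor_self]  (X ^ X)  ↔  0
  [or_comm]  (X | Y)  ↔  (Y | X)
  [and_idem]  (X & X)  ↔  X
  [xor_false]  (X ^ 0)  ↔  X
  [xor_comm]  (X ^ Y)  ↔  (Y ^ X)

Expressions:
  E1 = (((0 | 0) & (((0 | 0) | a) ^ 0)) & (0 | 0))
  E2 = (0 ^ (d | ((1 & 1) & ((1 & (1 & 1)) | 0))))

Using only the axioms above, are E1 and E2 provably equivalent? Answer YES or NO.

NO

All listed rules preserve value, hence provable equivalence implies equal values everywhere; look for a separating assignment.
a=0, d=0 gives E1 ↦ 0, E2 ↦ 1; values differ ⇒ not provably equivalent.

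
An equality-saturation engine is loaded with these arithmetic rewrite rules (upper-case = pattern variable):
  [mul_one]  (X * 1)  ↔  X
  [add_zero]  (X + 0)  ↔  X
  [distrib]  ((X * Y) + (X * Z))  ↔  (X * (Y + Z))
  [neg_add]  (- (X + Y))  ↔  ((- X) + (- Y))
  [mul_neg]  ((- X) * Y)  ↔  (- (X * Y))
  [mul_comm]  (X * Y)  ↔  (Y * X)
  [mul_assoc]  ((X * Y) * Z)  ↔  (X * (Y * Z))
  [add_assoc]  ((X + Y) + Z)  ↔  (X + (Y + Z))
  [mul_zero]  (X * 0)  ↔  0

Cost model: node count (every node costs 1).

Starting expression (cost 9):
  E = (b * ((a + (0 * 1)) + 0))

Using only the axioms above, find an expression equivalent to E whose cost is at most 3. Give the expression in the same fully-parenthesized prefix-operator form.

(b * a)   [cost 3]

step 1: add_zero (→) rewrites ((a + (0 * 1)) + 0) into (a + (0 * 1)), now (b * (a + (0 * 1)))
step 2: mul_one (→) rewrites (0 * 1) into 0, now (b * (a + 0))
step 3: add_zero (→) rewrites (a + 0) into a, reaching cost 3 (bound 3)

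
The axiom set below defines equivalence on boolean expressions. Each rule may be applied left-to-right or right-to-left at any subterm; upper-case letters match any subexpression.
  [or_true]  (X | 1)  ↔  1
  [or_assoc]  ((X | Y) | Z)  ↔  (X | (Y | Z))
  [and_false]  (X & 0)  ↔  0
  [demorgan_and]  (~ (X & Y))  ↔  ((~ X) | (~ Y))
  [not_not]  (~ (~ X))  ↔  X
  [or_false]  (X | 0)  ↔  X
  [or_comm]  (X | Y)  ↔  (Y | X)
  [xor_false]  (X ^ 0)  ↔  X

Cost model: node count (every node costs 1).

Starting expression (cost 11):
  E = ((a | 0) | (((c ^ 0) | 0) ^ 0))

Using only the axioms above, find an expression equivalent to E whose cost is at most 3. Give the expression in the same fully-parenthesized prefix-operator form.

(a | c)   [cost 3]

(1) ((c ^ 0) | 0)  =[or_false →]=  (c ^ 0)    ⊢ ((a | 0) | ((c ^ 0) ^ 0))
(2) ((c ^ 0) ^ 0)  =[xor_false →]=  (c ^ 0)    ⊢ ((a | 0) | (c ^ 0))
(3) (a | 0)  =[or_false →]=  a    ⊢ (a | (c ^ 0))
(4) (c ^ 0)  =[xor_false →]=  c    ⊢ cost 3, within 3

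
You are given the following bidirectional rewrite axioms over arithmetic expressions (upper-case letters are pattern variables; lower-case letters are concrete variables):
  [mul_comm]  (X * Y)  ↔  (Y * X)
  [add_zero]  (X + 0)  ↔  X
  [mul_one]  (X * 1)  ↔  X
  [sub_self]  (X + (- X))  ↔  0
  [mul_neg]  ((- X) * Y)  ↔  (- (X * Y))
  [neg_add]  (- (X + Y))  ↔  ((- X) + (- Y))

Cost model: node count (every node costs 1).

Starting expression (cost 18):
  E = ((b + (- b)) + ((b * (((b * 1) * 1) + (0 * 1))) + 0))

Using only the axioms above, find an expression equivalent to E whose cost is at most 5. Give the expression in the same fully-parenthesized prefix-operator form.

(0 + (b * b))   [cost 5]

(1) ((b * 1) * 1)  =[mul_one →]=  (b * 1)    ⊢ ((b + (- b)) + ((b * ((b * 1) + (0 * 1))) + 0))
(2) (b + (- b))  =[sub_self →]=  0    ⊢ (0 + ((b * ((b * 1) + (0 * 1))) + 0))
(3) (0 * 1)  =[mul_one →]=  0    ⊢ (0 + ((b * ((b * 1) + 0)) + 0))
(4) (b * 1)  =[mul_one →]=  b    ⊢ (0 + ((b * (b + 0)) + 0))
(5) ((b * (b + 0)) + 0)  =[add_zero →]=  (b * (b + 0))    ⊢ (0 + (b * (b + 0)))
(6) (b + 0)  =[add_zero →]=  b    ⊢ cost 5, within 5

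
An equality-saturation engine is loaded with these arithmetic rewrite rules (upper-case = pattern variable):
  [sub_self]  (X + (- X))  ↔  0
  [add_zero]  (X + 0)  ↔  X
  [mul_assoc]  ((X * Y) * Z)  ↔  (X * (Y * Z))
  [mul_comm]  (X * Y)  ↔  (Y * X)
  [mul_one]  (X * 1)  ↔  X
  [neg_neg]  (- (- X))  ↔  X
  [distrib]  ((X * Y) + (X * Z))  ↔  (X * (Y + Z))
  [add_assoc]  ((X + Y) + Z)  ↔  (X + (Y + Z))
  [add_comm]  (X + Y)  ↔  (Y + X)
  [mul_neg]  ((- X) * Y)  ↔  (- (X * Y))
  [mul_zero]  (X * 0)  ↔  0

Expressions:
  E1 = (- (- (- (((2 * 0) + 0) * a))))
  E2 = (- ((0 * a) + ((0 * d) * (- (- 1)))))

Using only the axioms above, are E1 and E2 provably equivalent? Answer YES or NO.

1. [mul_zero →] (2 * 0)  →  0;  E1 = (- (- (- ((0 + 0) * a))))
2. [neg_neg →] (- (- ((0 + 0) * a)))  →  ((0 + 0) * a);  E1 = (- ((0 + 0) * a))
3. [add_zero →] (0 + 0)  →  0;  E1 = (- (0 * a))
4. [add_zero ←] (0 * a)  →  ((0 * a) + 0);  E1 = (- ((0 * a) + 0))
5. [mul_zero ←] 0  →  (d * 0);  E1 = (- ((0 * a) + (d * 0)))
6. [mul_one ←] (d * 0)  →  ((d * 0) * 1);  E1 = (- ((0 * a) + ((d * 0) * 1)))
7. [mul_comm →] (d * 0)  →  (0 * d);  E1 = (- ((0 * a) + ((0 * d) * 1)))
8. [neg_neg ←] 1  →  (- (- 1));  this is E2

YES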